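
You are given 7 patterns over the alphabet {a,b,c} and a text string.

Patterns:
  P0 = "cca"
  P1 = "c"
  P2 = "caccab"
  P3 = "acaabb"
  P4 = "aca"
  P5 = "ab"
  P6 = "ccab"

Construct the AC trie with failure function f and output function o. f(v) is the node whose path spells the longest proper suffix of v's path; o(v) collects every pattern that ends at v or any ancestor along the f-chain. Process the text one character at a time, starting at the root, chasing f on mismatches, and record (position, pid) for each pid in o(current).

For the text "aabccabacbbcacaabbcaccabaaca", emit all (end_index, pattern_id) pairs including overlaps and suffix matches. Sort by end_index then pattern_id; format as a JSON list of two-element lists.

Build:
Trie nodes:
  n0 'ε': a→9 c→1
  n1 'c': a→4 c→2  ←P1
  n2 'cc': a→3
  n3 'cca': b→16  ←P0
  n4 'ca': c→5
  n5 'cac': c→6
  n6 'cacc': a→7
  n7 'cacca': b→8
  n8 'caccab': ·  ←P2
  n9 'a': b→15 c→10
  n10 'ac': a→11
  n11 'aca': a→12  ←P4
  n12 'acaa': b→13
  n13 'acaab': b→14
  n14 'acaabb': ·  ←P3
  n15 'ab': ·  ←P5
  n16 'ccab': ·  ←P6

Failure links (BFS by depth):
  n1('c'): parent n0 fail=0; on 'c' 0 → fail=0;  out {1}∪∅={1}
  n9('a'): parent n0 fail=0; on 'a' 0 → fail=0;  out ∅∪∅=∅
  n2('cc'): parent n1 fail=0; on 'c' 0 → fail=1;  out ∅∪{1}={1}
  n4('ca'): parent n1 fail=0; on 'a' 0 → fail=9;  out ∅∪∅=∅
  n10('ac'): parent n9 fail=0; on 'c' 0 → fail=1;  out ∅∪{1}={1}
  n15('ab'): parent n9 fail=0; on 'b' 0 → fail=0;  out {5}∪∅={5}
  n3('cca'): parent n2 fail=1; on 'a' 1 → fail=4;  out {0}∪∅={0}
  n5('cac'): parent n4 fail=9; on 'c' 9 → fail=10;  out ∅∪{1}={1}
  n11('aca'): parent n10 fail=1; on 'a' 1 → fail=4;  out {4}∪∅={4}
  n6('cacc'): parent n5 fail=10; on 'c' 10→1 → fail=2;  out ∅∪{1}={1}
  n12('acaa'): parent n11 fail=4; on 'a' 4→9→0 → fail=9;  out ∅∪∅=∅
  n16('ccab'): parent n3 fail=4; on 'b' 4→9 → fail=15;  out {6}∪{5}={5,6}
  n7('cacca'): parent n6 fail=2; on 'a' 2 → fail=3;  out ∅∪{0}={0}
  n13('acaab'): parent n12 fail=9; on 'b' 9 → fail=15;  out ∅∪{5}={5}
  n8('caccab'): parent n7 fail=3; on 'b' 3 → fail=16;  out {2}∪{5,6}={2,5,6}
  n14('acaabb'): parent n13 fail=15; on 'b' 15→0 → fail=0;  out {3}∪∅={3}

Run:
i=0 'a': node 0→9
i=1 'a': node 9→9 (via fail)
i=2 'b': node 9→15  → match P5@[1:2]
i=3 'c': node 15→1 (via fail)  → match P1@[3:3]
i=4 'c': node 1→2  → match P1@[4:4]
i=5 'a': node 2→3  → match P0@[3:5]
i=6 'b': node 3→16  → match P5@[5:6],P6@[3:6]
i=7 'a': node 16→9 (via fail)
i=8 'c': node 9→10  → match P1@[8:8]
i=9 'b': node 10→0 (via fail)
i=10 'b': node 0→0
i=11 'c': node 0→1  → match P1@[11:11]
i=12 'a': node 1→4
i=13 'c': node 4→5  → match P1@[13:13]
i=14 'a': node 5→11 (via fail)  → match P4@[12:14]
i=15 'a': node 11→12
i=16 'b': node 12→13  → match P5@[15:16]
i=17 'b': node 13→14  → match P3@[12:17]
i=18 'c': node 14→1 (via fail)  → match P1@[18:18]
i=19 'a': node 1→4
i=20 'c': node 4→5  → match P1@[20:20]
i=21 'c': node 5→6  → match P1@[21:21]
i=22 'a': node 6→7  → match P0@[20:22]
i=23 'b': node 7→8  → match P2@[18:23],P5@[22:23],P6@[20:23]
i=24 'a': node 8→9 (via fail)
i=25 'a': node 9→9 (via fail)
i=26 'c': node 9→10  → match P1@[26:26]
i=27 'a': node 10→11  → match P4@[25:27]

Matches: [[2,5],[3,1],[4,1],[5,0],[6,5],[6,6],[8,1],[11,1],[13,1],[14,4],[16,5],[17,3],[18,1],[20,1],[21,1],[22,0],[23,2],[23,5],[23,6],[26,1],[27,4]]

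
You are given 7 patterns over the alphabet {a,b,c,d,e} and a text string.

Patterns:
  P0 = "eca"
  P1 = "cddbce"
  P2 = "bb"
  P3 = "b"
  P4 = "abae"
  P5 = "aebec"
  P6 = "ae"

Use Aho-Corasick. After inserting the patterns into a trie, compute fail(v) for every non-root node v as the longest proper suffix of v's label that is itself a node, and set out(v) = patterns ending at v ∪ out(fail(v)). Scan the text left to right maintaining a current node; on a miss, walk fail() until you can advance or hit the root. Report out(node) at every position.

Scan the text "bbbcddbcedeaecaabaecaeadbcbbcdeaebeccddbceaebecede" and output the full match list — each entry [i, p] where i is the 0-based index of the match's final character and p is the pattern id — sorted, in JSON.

Build automaton:
Trie (insert patterns):
  n0 'ε': a→12 b→10 c→4 e→1
  n1 'e': c→2
  n2 'ec': a→3
  n3 'eca': ·  ←P0
  n4 'c': d→5
  n5 'cd': d→6
  n6 'cdd': b→7
  n7 'cddb': c→8
  n8 'cddbc': e→9
  n9 'cddbce': ·  ←P1
  n10 'b': b→11  ←P3
  n11 'bb': ·  ←P2
  n12 'a': b→13 e→16
  n13 'ab': a→14
  n14 'aba': e→15
  n15 'abae': ·  ←P4
  n16 'ae': b→17  ←P6
  n17 'aeb': e→18
  n18 'aebe': c→19
  n19 'aebec': ·  ←P5

BFS fail/out derivation:
  n1('e'): parent n0 fail=0; on 'e' 0 → fail=0;  out ∅∪∅=∅
  n4('c'): parent n0 fail=0; on 'c' 0 → fail=0;  out ∅∪∅=∅
  n10('b'): parent n0 fail=0; on 'b' 0 → fail=0;  out {3}∪∅={3}
  n12('a'): parent n0 fail=0; on 'a' 0 → fail=0;  out ∅∪∅=∅
  n2('ec'): parent n1 fail=0; on 'c' 0 → fail=4;  out ∅∪∅=∅
  n5('cd'): parent n4 fail=0; on 'd' 0 → fail=0;  out ∅∪∅=∅
  n11('bb'): parent n10 fail=0; on 'b' 0 → fail=10;  out {2}∪{3}={2,3}
  n13('ab'): parent n12 fail=0; on 'b' 0 → fail=10;  out ∅∪{3}={3}
  n16('ae'): parent n12 fail=0; on 'e' 0 → fail=1;  out {6}∪∅={6}
  n3('eca'): parent n2 fail=4; on 'a' 4→0 → fail=12;  out {0}∪∅={0}
  n6('cdd'): parent n5 fail=0; on 'd' 0 → fail=0;  out ∅∪∅=∅
  n14('aba'): parent n13 fail=10; on 'a' 10→0 → fail=12;  out ∅∪∅=∅
  n17('aeb'): parent n16 fail=1; on 'b' 1→0 → fail=10;  out ∅∪{3}={3}
  n7('cddb'): parent n6 fail=0; on 'b' 0 → fail=10;  out ∅∪{3}={3}
  n15('abae'): parent n14 fail=12; on 'e' 12 → fail=16;  out {4}∪{6}={4,6}
  n18('aebe'): parent n17 fail=10; on 'e' 10→0 → fail=1;  out ∅∪∅=∅
  n8('cddbc'): parent n7 fail=10; on 'c' 10→0 → fail=4;  out ∅∪∅=∅
  n19('aebec'): parent n18 fail=1; on 'c' 1 → fail=2;  out {5}∪∅={5}
  n9('cddbce'): parent n8 fail=4; on 'e' 4→0 → fail=1;  out {1}∪∅={1}

Text stream:
pos 0 'b': at 10  → match P3@[0:0]
pos 1 'b': at 11  → match P2@[0:1],P3@[1:1]
pos 2 'b': at 11 (fail-walked)  → match P2@[1:2],P3@[2:2]
pos 3 'c': at 4 (fail-walked)
pos 4 'd': at 5
pos 5 'd': at 6
pos 6 'b': at 7  → match P3@[6:6]
pos 7 'c': at 8
pos 8 'e': at 9  → match P1@[3:8]
pos 9 'd': at 0 (fail-walked)
pos 10 'e': at 1
pos 11 'a': at 12 (fail-walked)
pos 12 'e': at 16  → match P6@[11:12]
pos 13 'c': at 2 (fail-walked)
pos 14 'a': at 3  → match P0@[12:14]
pos 15 'a': at 12 (fail-walked)
pos 16 'b': at 13  → match P3@[16:16]
pos 17 'a': at 14
pos 18 'e': at 15  → match P4@[15:18],P6@[17:18]
pos 19 'c': at 2 (fail-walked)
pos 20 'a': at 3  → match P0@[18:20]
pos 21 'e': at 16 (fail-walked)  → match P6@[20:21]
pos 22 'a': at 12 (fail-walked)
pos 23 'd': at 0 (fail-walked)
pos 24 'b': at 10  → match P3@[24:24]
pos 25 'c': at 4 (fail-walked)
pos 26 'b': at 10 (fail-walked)  → match P3@[26:26]
pos 27 'b': at 11  → match P2@[26:27],P3@[27:27]
pos 28 'c': at 4 (fail-walked)
pos 29 'd': at 5
pos 30 'e': at 1 (fail-walked)
pos 31 'a': at 12 (fail-walked)
pos 32 'e': at 16  → match P6@[31:32]
pos 33 'b': at 17  → match P3@[33:33]
pos 34 'e': at 18
pos 35 'c': at 19  → match P5@[31:35]
pos 36 'c': at 4 (fail-walked)
pos 37 'd': at 5
pos 38 'd': at 6
pos 39 'b': at 7  → match P3@[39:39]
pos 40 'c': at 8
pos 41 'e': at 9  → match P1@[36:41]
pos 42 'a': at 12 (fail-walked)
pos 43 'e': at 16  → match P6@[42:43]
pos 44 'b': at 17  → match P3@[44:44]
pos 45 'e': at 18
pos 46 'c': at 19  → match P5@[42:46]
pos 47 'e': at 1 (fail-walked)
pos 48 'd': at 0 (fail-walked)
pos 49 'e': at 1

All matches (sorted): [[0,3],[1,2],[1,3],[2,2],[2,3],[6,3],[8,1],[12,6],[14,0],[16,3],[18,4],[18,6],[20,0],[21,6],[24,3],[26,3],[27,2],[27,3],[32,6],[33,3],[35,5],[39,3],[41,1],[43,6],[44,3],[46,5]]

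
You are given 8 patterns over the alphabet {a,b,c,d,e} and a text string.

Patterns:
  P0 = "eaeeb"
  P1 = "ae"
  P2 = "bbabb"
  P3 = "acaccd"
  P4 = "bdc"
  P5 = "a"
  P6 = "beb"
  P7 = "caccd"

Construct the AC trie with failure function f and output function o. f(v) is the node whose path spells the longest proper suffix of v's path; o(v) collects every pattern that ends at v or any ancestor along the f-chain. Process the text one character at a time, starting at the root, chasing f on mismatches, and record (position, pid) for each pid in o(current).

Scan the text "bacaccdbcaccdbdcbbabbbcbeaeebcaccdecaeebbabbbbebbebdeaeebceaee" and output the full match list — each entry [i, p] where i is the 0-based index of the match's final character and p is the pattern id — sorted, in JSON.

Build:
Trie nodes:
  n0 'ε': a→6 b→8 c→22 e→1
  n1 'e': a→2
  n2 'ea': e→3
  n3 'eae': e→4
  n4 'eaee': b→5
  n5 'eaeeb': ·  [P0 ends]
  n6 'a': c→13 e→7  [P5 ends]
  n7 'ae': ·  [P1 ends]
  n8 'b': b→9 d→18 e→20
  n9 'bb': a→10
  n10 'bba': b→11
  n11 'bbab': b→12
  n12 'bbabb': ·  [P2 ends]
  n13 'ac': a→14
  n14 'aca': c→15
  n15 'acac': c→16
  n16 'acacc': d→17
  n17 'acaccd': ·  [P3 ends]
  n18 'bd': c→19
  n19 'bdc': ·  [P4 ends]
  n20 'be': b→21
  n21 'beb': ·  [P6 ends]
  n22 'c': a→23
  n23 'ca': c→24
  n24 'cac': c→25
  n25 'cacc': d→26
  n26 'caccd': ·  [P7 ends]

BFS fail/out derivation:
  n1('e'): parent n0 fail=0; on 'e' 0 → fail=0;  out ∅∪∅=∅
  n6('a'): parent n0 fail=0; on 'a' 0 → fail=0;  out {5}∪∅={5}
  n8('b'): parent n0 fail=0; on 'b' 0 → fail=0;  out ∅∪∅=∅
  n22('c'): parent n0 fail=0; on 'c' 0 → fail=0;  out ∅∪∅=∅
  n2('ea'): parent n1 fail=0; on 'a' 0 → fail=6;  out ∅∪{5}={5}
  n7('ae'): parent n6 fail=0; on 'e' 0 → fail=1;  out {1}∪∅={1}
  n9('bb'): parent n8 fail=0; on 'b' 0 → fail=8;  out ∅∪∅=∅
  n13('ac'): parent n6 fail=0; on 'c' 0 → fail=22;  out ∅∪∅=∅
  n18('bd'): parent n8 fail=0; on 'd' 0 → fail=0;  out ∅∪∅=∅
  n20('be'): parent n8 fail=0; on 'e' 0 → fail=1;  out ∅∪∅=∅
  n23('ca'): parent n22 fail=0; on 'a' 0 → fail=6;  out ∅∪{5}={5}
  n3('eae'): parent n2 fail=6; on 'e' 6 → fail=7;  out ∅∪{1}={1}
  n10('bba'): parent n9 fail=8; on 'a' 8→0 → fail=6;  out ∅∪{5}={5}
  n14('aca'): parent n13 fail=22; on 'a' 22 → fail=23;  out ∅∪{5}={5}
  n19('bdc'): parent n18 fail=0; on 'c' 0 → fail=22;  out {4}∪∅={4}
  n21('beb'): parent n20 fail=1; on 'b' 1→0 → fail=8;  out {6}∪∅={6}
  n24('cac'): parent n23 fail=6; on 'c' 6 → fail=13;  out ∅∪∅=∅
  n4('eaee'): parent n3 fail=7; on 'e' 7→1→0 → fail=1;  out ∅∪∅=∅
  n11('bbab'): parent n10 fail=6; on 'b' 6→0 → fail=8;  out ∅∪∅=∅
  n15('acac'): parent n14 fail=23; on 'c' 23 → fail=24;  out ∅∪∅=∅
  n25('cacc'): parent n24 fail=13; on 'c' 13→22→0 → fail=22;  out ∅∪∅=∅
  n5('eaeeb'): parent n4 fail=1; on 'b' 1→0 → fail=8;  out {0}∪∅={0}
  n12('bbabb'): parent n11 fail=8; on 'b' 8 → fail=9;  out {2}∪∅={2}
  n16('acacc'): parent n15 fail=24; on 'c' 24 → fail=25;  out ∅∪∅=∅
  n26('caccd'): parent n25 fail=22; on 'd' 22→0 → fail=0;  out {7}∪∅={7}
  n17('acaccd'): parent n16 fail=25; on 'd' 25 → fail=26;  out {3}∪{7}={3,7}

Run:
[0] read 'b'  n0⇒n8
[1] read 'a'  n8⇒n6 (via fail)  emit P5@[1:1]
[2] read 'c'  n6⇒n13
[3] read 'a'  n13⇒n14  emit P5@[3:3]
[4] read 'c'  n14⇒n15
[5] read 'c'  n15⇒n16
[6] read 'd'  n16⇒n17  emit P3@[1:6],P7@[2:6]
[7] read 'b'  n17⇒n8 (via fail)
[8] read 'c'  n8⇒n22 (via fail)
[9] read 'a'  n22⇒n23  emit P5@[9:9]
[10] read 'c'  n23⇒n24
[11] read 'c'  n24⇒n25
[12] read 'd'  n25⇒n26  emit P7@[8:12]
[13] read 'b'  n26⇒n8 (via fail)
[14] read 'd'  n8⇒n18
[15] read 'c'  n18⇒n19  emit P4@[13:15]
[16] read 'b'  n19⇒n8 (via fail)
[17] read 'b'  n8⇒n9
[18] read 'a'  n9⇒n10  emit P5@[18:18]
[19] read 'b'  n10⇒n11
[20] read 'b'  n11⇒n12  emit P2@[16:20]
[21] read 'b'  n12⇒n9 (via fail)
[22] read 'c'  n9⇒n22 (via fail)
[23] read 'b'  n22⇒n8 (via fail)
[24] read 'e'  n8⇒n20
[25] read 'a'  n20⇒n2 (via fail)  emit P5@[25:25]
[26] read 'e'  n2⇒n3  emit P1@[25:26]
[27] read 'e'  n3⇒n4
[28] read 'b'  n4⇒n5  emit P0@[24:28]
[29] read 'c'  n5⇒n22 (via fail)
[30] read 'a'  n22⇒n23  emit P5@[30:30]
[31] read 'c'  n23⇒n24
[32] read 'c'  n24⇒n25
[33] read 'd'  n25⇒n26  emit P7@[29:33]
[34] read 'e'  n26⇒n1 (via fail)
[35] read 'c'  n1⇒n22 (via fail)
[36] read 'a'  n22⇒n23  emit P5@[36:36]
[37] read 'e'  n23⇒n7 (via fail)  emit P1@[36:37]
[38] read 'e'  n7⇒n1 (via fail)
[39] read 'b'  n1⇒n8 (via fail)
[40] read 'b'  n8⇒n9
[41] read 'a'  n9⇒n10  emit P5@[41:41]
[42] read 'b'  n10⇒n11
[43] read 'b'  n11⇒n12  emit P2@[39:43]
[44] read 'b'  n12⇒n9 (via fail)
[45] read 'b'  n9⇒n9 (via fail)
[46] read 'e'  n9⇒n20 (via fail)
[47] read 'b'  n20⇒n21  emit P6@[45:47]
[48] read 'b'  n21⇒n9 (via fail)
[49] read 'e'  n9⇒n20 (via fail)
[50] read 'b'  n20⇒n21  emit P6@[48:50]
[51] read 'd'  n21⇒n18 (via fail)
[52] read 'e'  n18⇒n1 (via fail)
[53] read 'a'  n1⇒n2  emit P5@[53:53]
[54] read 'e'  n2⇒n3  emit P1@[53:54]
[55] read 'e'  n3⇒n4
[56] read 'b'  n4⇒n5  emit P0@[52:56]
[57] read 'c'  n5⇒n22 (via fail)
[58] read 'e'  n22⇒n1 (via fail)
[59] read 'a'  n1⇒n2  emit P5@[59:59]
[60] read 'e'  n2⇒n3  emit P1@[59:60]
[61] read 'e'  n3⇒n4

Matches: [[1,5],[3,5],[6,3],[6,7],[9,5],[12,7],[15,4],[18,5],[20,2],[25,5],[26,1],[28,0],[30,5],[33,7],[36,5],[37,1],[41,5],[43,2],[47,6],[50,6],[53,5],[54,1],[56,0],[59,5],[60,1]]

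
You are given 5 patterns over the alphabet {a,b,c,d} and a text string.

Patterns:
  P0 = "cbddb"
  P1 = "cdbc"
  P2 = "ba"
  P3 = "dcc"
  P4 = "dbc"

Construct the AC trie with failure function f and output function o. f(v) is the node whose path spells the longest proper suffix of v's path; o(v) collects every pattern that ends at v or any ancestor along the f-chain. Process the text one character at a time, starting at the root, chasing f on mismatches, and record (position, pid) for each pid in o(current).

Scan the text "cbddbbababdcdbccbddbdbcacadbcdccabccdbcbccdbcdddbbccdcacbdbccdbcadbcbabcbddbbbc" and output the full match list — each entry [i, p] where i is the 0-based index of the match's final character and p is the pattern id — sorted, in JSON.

Construct AC machine:
Trie (insert patterns):
  0='ε' goto b→9 c→1 d→11
  1='c' goto b→2 d→6
  2='cb' goto d→3
  3='cbd' goto d→4
  4='cbdd' goto b→5
  5='cbddb' goto ·  [P0 ends]
  6='cd' goto b→7
  7='cdb' goto c→8
  8='cdbc' goto ·  [P1 ends]
  9='b' goto a→10
  10='ba' goto ·  [P2 ends]
  11='d' goto b→14 c→12
  12='dc' goto c→13
  13='dcc' goto ·  [P3 ends]
  14='db' goto c→15
  15='dbc' goto ·  [P4 ends]

BFS fail/out derivation:
  n1('c'): parent n0 fail=0; on 'c' 0 → fail=0;  out ∅∪∅=∅
  n9('b'): parent n0 fail=0; on 'b' 0 → fail=0;  out ∅∪∅=∅
  n11('d'): parent n0 fail=0; on 'd' 0 → fail=0;  out ∅∪∅=∅
  n2('cb'): parent n1 fail=0; on 'b' 0 → fail=9;  out ∅∪∅=∅
  n6('cd'): parent n1 fail=0; on 'd' 0 → fail=11;  out ∅∪∅=∅
  n10('ba'): parent n9 fail=0; on 'a' 0 → fail=0;  out {2}∪∅={2}
  n12('dc'): parent n11 fail=0; on 'c' 0 → fail=1;  out ∅∪∅=∅
  n14('db'): parent n11 fail=0; on 'b' 0 → fail=9;  out ∅∪∅=∅
  n3('cbd'): parent n2 fail=9; on 'd' 9→0 → fail=11;  out ∅∪∅=∅
  n7('cdb'): parent n6 fail=11; on 'b' 11 → fail=14;  out ∅∪∅=∅
  n13('dcc'): parent n12 fail=1; on 'c' 1→0 → fail=1;  out {3}∪∅={3}
  n15('dbc'): parent n14 fail=9; on 'c' 9→0 → fail=1;  out {4}∪∅={4}
  n4('cbdd'): parent n3 fail=11; on 'd' 11→0 → fail=11;  out ∅∪∅=∅
  n8('cdbc'): parent n7 fail=14; on 'c' 14 → fail=15;  out {1}∪{4}={1,4}
  n5('cbddb'): parent n4 fail=11; on 'b' 11 → fail=14;  out {0}∪∅={0}

Run:
[0] read 'c'  n0⇒n1
[1] read 'b'  n1⇒n2
[2] read 'd'  n2⇒n3
[3] read 'd'  n3⇒n4
[4] read 'b'  n4⇒n5  ** P0@[0:4]
[5] read 'b'  n5⇒n9 (via fail)
[6] read 'a'  n9⇒n10  ** P2@[5:6]
[7] read 'b'  n10⇒n9 (via fail)
[8] read 'a'  n9⇒n10  ** P2@[7:8]
[9] read 'b'  n10⇒n9 (via fail)
[10] read 'd'  n9⇒n11 (via fail)
[11] read 'c'  n11⇒n12
[12] read 'd'  n12⇒n6 (via fail)
[13] read 'b'  n6⇒n7
[14] read 'c'  n7⇒n8  ** P1@[11:14],P4@[12:14]
[15] read 'c'  n8⇒n1 (via fail)
[16] read 'b'  n1⇒n2
[17] read 'd'  n2⇒n3
[18] read 'd'  n3⇒n4
[19] read 'b'  n4⇒n5  ** P0@[15:19]
[20] read 'd'  n5⇒n11 (via fail)
[21] read 'b'  n11⇒n14
[22] read 'c'  n14⇒n15  ** P4@[20:22]
[23] read 'a'  n15⇒n0 (via fail)
[24] read 'c'  n0⇒n1
[25] read 'a'  n1⇒n0 (via fail)
[26] read 'd'  n0⇒n11
[27] read 'b'  n11⇒n14
[28] read 'c'  n14⇒n15  ** P4@[26:28]
[29] read 'd'  n15⇒n6 (via fail)
[30] read 'c'  n6⇒n12 (via fail)
[31] read 'c'  n12⇒n13  ** P3@[29:31]
[32] read 'a'  n13⇒n0 (via fail)
[33] read 'b'  n0⇒n9
[34] read 'c'  n9⇒n1 (via fail)
[35] read 'c'  n1⇒n1 (via fail)
[36] read 'd'  n1⇒n6
[37] read 'b'  n6⇒n7
[38] read 'c'  n7⇒n8  ** P1@[35:38],P4@[36:38]
[39] read 'b'  n8⇒n2 (via fail)
[40] read 'c'  n2⇒n1 (via fail)
[41] read 'c'  n1⇒n1 (via fail)
[42] read 'd'  n1⇒n6
[43] read 'b'  n6⇒n7
[44] read 'c'  n7⇒n8  ** P1@[41:44],P4@[42:44]
[45] read 'd'  n8⇒n6 (via fail)
[46] read 'd'  n6⇒n11 (via fail)
[47] read 'd'  n11⇒n11 (via fail)
[48] read 'b'  n11⇒n14
[49] read 'b'  n14⇒n9 (via fail)
[50] read 'c'  n9⇒n1 (via fail)
[51] read 'c'  n1⇒n1 (via fail)
[52] read 'd'  n1⇒n6
[53] read 'c'  n6⇒n12 (via fail)
[54] read 'a'  n12⇒n0 (via fail)
[55] read 'c'  n0⇒n1
[56] read 'b'  n1⇒n2
[57] read 'd'  n2⇒n3
[58] read 'b'  n3⇒n14 (via fail)
[59] read 'c'  n14⇒n15  ** P4@[57:59]
[60] read 'c'  n15⇒n1 (via fail)
[61] read 'd'  n1⇒n6
[62] read 'b'  n6⇒n7
[63] read 'c'  n7⇒n8  ** P1@[60:63],P4@[61:63]
[64] read 'a'  n8⇒n0 (via fail)
[65] read 'd'  n0⇒n11
[66] read 'b'  n11⇒n14
[67] read 'c'  n14⇒n15  ** P4@[65:67]
[68] read 'b'  n15⇒n2 (via fail)
[69] read 'a'  n2⇒n10 (via fail)  ** P2@[68:69]
[70] read 'b'  n10⇒n9 (via fail)
[71] read 'c'  n9⇒n1 (via fail)
[72] read 'b'  n1⇒n2
[73] read 'd'  n2⇒n3
[74] read 'd'  n3⇒n4
[75] read 'b'  n4⇒n5  ** P0@[71:75]
[76] read 'b'  n5⇒n9 (via fail)
[77] read 'b'  n9⇒n9 (via fail)
[78] read 'c'  n9⇒n1 (via fail)

All matches (sorted): [[4,0],[6,2],[8,2],[14,1],[14,4],[19,0],[22,4],[28,4],[31,3],[38,1],[38,4],[44,1],[44,4],[59,4],[63,1],[63,4],[67,4],[69,2],[75,0]]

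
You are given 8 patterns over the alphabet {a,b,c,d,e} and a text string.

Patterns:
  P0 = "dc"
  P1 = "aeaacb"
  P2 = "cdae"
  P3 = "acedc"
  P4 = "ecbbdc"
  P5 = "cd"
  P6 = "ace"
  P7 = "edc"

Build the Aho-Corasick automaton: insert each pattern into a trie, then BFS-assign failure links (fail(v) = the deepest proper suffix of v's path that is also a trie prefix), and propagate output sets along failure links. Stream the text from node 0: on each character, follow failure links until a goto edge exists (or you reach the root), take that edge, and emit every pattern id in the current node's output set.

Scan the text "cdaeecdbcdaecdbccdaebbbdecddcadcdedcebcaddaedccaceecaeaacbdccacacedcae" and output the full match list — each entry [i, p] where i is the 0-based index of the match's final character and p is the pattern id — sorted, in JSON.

Construct AC machine:
Trie (insert patterns):
  0='ε' goto a→3 c→9 d→1 e→17
  1='d' goto c→2
  2='dc' goto ·  [P0 ends]
  3='a' goto c→13 e→4
  4='ae' goto a→5
  5='aea' goto a→6
  6='aeaa' goto c→7
  7='aeaac' goto b→8
  8='aeaacb' goto ·  [P1 ends]
  9='c' goto d→10
  10='cd' goto a→11  [P5 ends]
  11='cda' goto e→12
  12='cdae' goto ·  [P2 ends]
  13='ac' goto e→14
  14='ace' goto d→15  [P6 ends]
  15='aced' goto c→16
  16='acedc' goto ·  [P3 ends]
  17='e' goto c→18 d→23
  18='ec' goto b→19
  19='ecb' goto b→20
  20='ecbb' goto d→21
  21='ecbbd' goto c→22
  22='ecbbdc' goto ·  [P4 ends]
  23='ed' goto c→24
  24='edc' goto ·  [P7 ends]

BFS fail/out derivation:
  fail(1) 'd': from fail(0)=0 chase 'd': 0 ⇒ 0;  out=∅∪out(0)=∅
  fail(3) 'a': from fail(0)=0 chase 'a': 0 ⇒ 0;  out=∅∪out(0)=∅
  fail(9) 'c': from fail(0)=0 chase 'c': 0 ⇒ 0;  out=∅∪out(0)=∅
  fail(17) 'e': from fail(0)=0 chase 'e': 0 ⇒ 0;  out=∅∪out(0)=∅
  fail(2) 'dc': from fail(1)=0 chase 'c': 0 ⇒ 9;  out={0}∪out(9)={0}
  fail(4) 'ae': from fail(3)=0 chase 'e': 0 ⇒ 17;  out=∅∪out(17)=∅
  fail(10) 'cd': from fail(9)=0 chase 'd': 0 ⇒ 1;  out={5}∪out(1)={5}
  fail(13) 'ac': from fail(3)=0 chase 'c': 0 ⇒ 9;  out=∅∪out(9)=∅
  fail(18) 'ec': from fail(17)=0 chase 'c': 0 ⇒ 9;  out=∅∪out(9)=∅
  fail(23) 'ed': from fail(17)=0 chase 'd': 0 ⇒ 1;  out=∅∪out(1)=∅
  fail(5) 'aea': from fail(4)=17 chase 'a': 17→0 ⇒ 3;  out=∅∪out(3)=∅
  fail(11) 'cda': from fail(10)=1 chase 'a': 1→0 ⇒ 3;  out=∅∪out(3)=∅
  fail(14) 'ace': from fail(13)=9 chase 'e': 9→0 ⇒ 17;  out={6}∪out(17)={6}
  fail(19) 'ecb': from fail(18)=9 chase 'b': 9→0 ⇒ 0;  out=∅∪out(0)=∅
  fail(24) 'edc': from fail(23)=1 chase 'c': 1 ⇒ 2;  out={7}∪out(2)={0,7}
  fail(6) 'aeaa': from fail(5)=3 chase 'a': 3→0 ⇒ 3;  out=∅∪out(3)=∅
  fail(12) 'cdae': from fail(11)=3 chase 'e': 3 ⇒ 4;  out={2}∪out(4)={2}
  fail(15) 'aced': from fail(14)=17 chase 'd': 17 ⇒ 23;  out=∅∪out(23)=∅
  fail(20) 'ecbb': from fail(19)=0 chase 'b': 0 ⇒ 0;  out=∅∪out(0)=∅
  fail(7) 'aeaac': from fail(6)=3 chase 'c': 3 ⇒ 13;  out=∅∪out(13)=∅
  fail(16) 'acedc': from fail(15)=23 chase 'c': 23 ⇒ 24;  out={3}∪out(24)={0,3,7}
  fail(21) 'ecbbd': from fail(20)=0 chase 'd': 0 ⇒ 1;  out=∅∪out(1)=∅
  fail(8) 'aeaacb': from fail(7)=13 chase 'b': 13→9→0 ⇒ 0;  out={1}∪out(0)={1}
  fail(22) 'ecbbdc': from fail(21)=1 chase 'c': 1 ⇒ 2;  out={4}∪out(2)={0,4}

Text stream:
[0] read 'c'  n0⇒n9
[1] read 'd'  n9⇒n10  → match P5@[0:1]
[2] read 'a'  n10⇒n11
[3] read 'e'  n11⇒n12  → match P2@[0:3]
[4] read 'e'  n12⇒n17 ·f
[5] read 'c'  n17⇒n18
[6] read 'd'  n18⇒n10 ·f  → match P5@[5:6]
[7] read 'b'  n10⇒n0 ·f
[8] read 'c'  n0⇒n9
[9] read 'd'  n9⇒n10  → match P5@[8:9]
[10] read 'a'  n10⇒n11
[11] read 'e'  n11⇒n12  → match P2@[8:11]
[12] read 'c'  n12⇒n18 ·f
[13] read 'd'  n18⇒n10 ·f  → match P5@[12:13]
[14] read 'b'  n10⇒n0 ·f
[15] read 'c'  n0⇒n9
[16] read 'c'  n9⇒n9 ·f
[17] read 'd'  n9⇒n10  → match P5@[16:17]
[18] read 'a'  n10⇒n11
[19] read 'e'  n11⇒n12  → match P2@[16:19]
[20] read 'b'  n12⇒n0 ·f
[21] read 'b'  n0⇒n0
[22] read 'b'  n0⇒n0
[23] read 'd'  n0⇒n1
[24] read 'e'  n1⇒n17 ·f
[25] read 'c'  n17⇒n18
[26] read 'd'  n18⇒n10 ·f  → match P5@[25:26]
[27] read 'd'  n10⇒n1 ·f
[28] read 'c'  n1⇒n2  → match P0@[27:28]
[29] read 'a'  n2⇒n3 ·f
[30] read 'd'  n3⇒n1 ·f
[31] read 'c'  n1⇒n2  → match P0@[30:31]
[32] read 'd'  n2⇒n10 ·f  → match P5@[31:32]
[33] read 'e'  n10⇒n17 ·f
[34] read 'd'  n17⇒n23
[35] read 'c'  n23⇒n24  → match P0@[34:35],P7@[33:35]
[36] read 'e'  n24⇒n17 ·f
[37] read 'b'  n17⇒n0 ·f
[38] read 'c'  n0⇒n9
[39] read 'a'  n9⇒n3 ·f
[40] read 'd'  n3⇒n1 ·f
[41] read 'd'  n1⇒n1 ·f
[42] read 'a'  n1⇒n3 ·f
[43] read 'e'  n3⇒n4
[44] read 'd'  n4⇒n23 ·f
[45] read 'c'  n23⇒n24  → match P0@[44:45],P7@[43:45]
[46] read 'c'  n24⇒n9 ·f
[47] read 'a'  n9⇒n3 ·f
[48] read 'c'  n3⇒n13
[49] read 'e'  n13⇒n14  → match P6@[47:49]
[50] read 'e'  n14⇒n17 ·f
[51] read 'c'  n17⇒n18
[52] read 'a'  n18⇒n3 ·f
[53] read 'e'  n3⇒n4
[54] read 'a'  n4⇒n5
[55] read 'a'  n5⇒n6
[56] read 'c'  n6⇒n7
[57] read 'b'  n7⇒n8  → match P1@[52:57]
[58] read 'd'  n8⇒n1 ·f
[59] read 'c'  n1⇒n2  → match P0@[58:59]
[60] read 'c'  n2⇒n9 ·f
[61] read 'a'  n9⇒n3 ·f
[62] read 'c'  n3⇒n13
[63] read 'a'  n13⇒n3 ·f
[64] read 'c'  n3⇒n13
[65] read 'e'  n13⇒n14  → match P6@[63:65]
[66] read 'd'  n14⇒n15
[67] read 'c'  n15⇒n16  → match P0@[66:67],P3@[63:67],P7@[65:67]
[68] read 'a'  n16⇒n3 ·f
[69] read 'e'  n3⇒n4

Matches: [[1,5],[3,2],[6,5],[9,5],[11,2],[13,5],[17,5],[19,2],[26,5],[28,0],[31,0],[32,5],[35,0],[35,7],[45,0],[45,7],[49,6],[57,1],[59,0],[65,6],[67,0],[67,3],[67,7]]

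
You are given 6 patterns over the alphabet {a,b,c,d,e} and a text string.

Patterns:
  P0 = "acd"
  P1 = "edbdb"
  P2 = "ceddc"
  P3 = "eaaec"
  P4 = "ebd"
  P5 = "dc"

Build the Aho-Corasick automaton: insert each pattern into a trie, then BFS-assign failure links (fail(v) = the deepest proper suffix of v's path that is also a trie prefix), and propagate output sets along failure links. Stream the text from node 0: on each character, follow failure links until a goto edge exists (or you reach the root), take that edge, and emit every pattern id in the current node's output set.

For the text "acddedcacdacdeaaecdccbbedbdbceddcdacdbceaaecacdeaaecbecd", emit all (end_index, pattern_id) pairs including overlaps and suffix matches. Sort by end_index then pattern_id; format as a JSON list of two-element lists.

Construct AC machine:
Trie nodes:
  0='ε' goto a→1 c→9 d→20 e→4
  1='a' goto c→2
  2='ac' goto d→3
  3='acd' goto ·  [P0 ends]
  4='e' goto a→14 b→18 d→5
  5='ed' goto b→6
  6='edb' goto d→7
  7='edbd' goto b→8
  8='edbdb' goto ·  [P1 ends]
  9='c' goto e→10
  10='ce' goto d→11
  11='ced' goto d→12
  12='cedd' goto c→13
  13='ceddc' goto ·  [P2 ends]
  14='ea' goto a→15
  15='eaa' goto e→16
  16='eaae' goto c→17
  17='eaaec' goto ·  [P3 ends]
  18='eb' goto d→19
  19='ebd' goto ·  [P4 ends]
  20='d' goto c→21
  21='dc' goto ·  [P5 ends]

BFS fail/out derivation:
  fail(1) 'a': from fail(0)=0 chase 'a': 0 ⇒ 0;  out=∅∪out(0)=∅
  fail(4) 'e': from fail(0)=0 chase 'e': 0 ⇒ 0;  out=∅∪out(0)=∅
  fail(9) 'c': from fail(0)=0 chase 'c': 0 ⇒ 0;  out=∅∪out(0)=∅
  fail(20) 'd': from fail(0)=0 chase 'd': 0 ⇒ 0;  out=∅∪out(0)=∅
  fail(2) 'ac': from fail(1)=0 chase 'c': 0 ⇒ 9;  out=∅∪out(9)=∅
  fail(5) 'ed': from fail(4)=0 chase 'd': 0 ⇒ 20;  out=∅∪out(20)=∅
  fail(10) 'ce': from fail(9)=0 chase 'e': 0 ⇒ 4;  out=∅∪out(4)=∅
  fail(14) 'ea': from fail(4)=0 chase 'a': 0 ⇒ 1;  out=∅∪out(1)=∅
  fail(18) 'eb': from fail(4)=0 chase 'b': 0 ⇒ 0;  out=∅∪out(0)=∅
  fail(21) 'dc': from fail(20)=0 chase 'c': 0 ⇒ 9;  out={5}∪out(9)={5}
  fail(3) 'acd': from fail(2)=9 chase 'd': 9→0 ⇒ 20;  out={0}∪out(20)={0}
  fail(6) 'edb': from fail(5)=20 chase 'b': 20→0 ⇒ 0;  out=∅∪out(0)=∅
  fail(11) 'ced': from fail(10)=4 chase 'd': 4 ⇒ 5;  out=∅∪out(5)=∅
  fail(15) 'eaa': from fail(14)=1 chase 'a': 1→0 ⇒ 1;  out=∅∪out(1)=∅
  fail(19) 'ebd': from fail(18)=0 chase 'd': 0 ⇒ 20;  out={4}∪out(20)={4}
  fail(7) 'edbd': from fail(6)=0 chase 'd': 0 ⇒ 20;  out=∅∪out(20)=∅
  fail(12) 'cedd': from fail(11)=5 chase 'd': 5→20→0 ⇒ 20;  out=∅∪out(20)=∅
  fail(16) 'eaae': from fail(15)=1 chase 'e': 1→0 ⇒ 4;  out=∅∪out(4)=∅
  fail(8) 'edbdb': from fail(7)=20 chase 'b': 20→0 ⇒ 0;  out={1}∪out(0)={1}
  fail(13) 'ceddc': from fail(12)=20 chase 'c': 20 ⇒ 21;  out={2}∪out(21)={2,5}
  fail(17) 'eaaec': from fail(16)=4 chase 'c': 4→0 ⇒ 9;  out={3}∪out(9)={3}

Scan:
[0] read 'a'  n0⇒n1
[1] read 'c'  n1⇒n2
[2] read 'd'  n2⇒n3  → match P0@[0:2]
[3] read 'd'  n3⇒n20 (fail-walked)
[4] read 'e'  n20⇒n4 (fail-walked)
[5] read 'd'  n4⇒n5
[6] read 'c'  n5⇒n21 (fail-walked)  → match P5@[5:6]
[7] read 'a'  n21⇒n1 (fail-walked)
[8] read 'c'  n1⇒n2
[9] read 'd'  n2⇒n3  → match P0@[7:9]
[10] read 'a'  n3⇒n1 (fail-walked)
[11] read 'c'  n1⇒n2
[12] read 'd'  n2⇒n3  → match P0@[10:12]
[13] read 'e'  n3⇒n4 (fail-walked)
[14] read 'a'  n4⇒n14
[15] read 'a'  n14⇒n15
[16] read 'e'  n15⇒n16
[17] read 'c'  n16⇒n17  → match P3@[13:17]
[18] read 'd'  n17⇒n20 (fail-walked)
[19] read 'c'  n20⇒n21  → match P5@[18:19]
[20] read 'c'  n21⇒n9 (fail-walked)
[21] read 'b'  n9⇒n0 (fail-walked)
[22] read 'b'  n0⇒n0
[23] read 'e'  n0⇒n4
[24] read 'd'  n4⇒n5
[25] read 'b'  n5⇒n6
[26] read 'd'  n6⇒n7
[27] read 'b'  n7⇒n8  → match P1@[23:27]
[28] read 'c'  n8⇒n9 (fail-walked)
[29] read 'e'  n9⇒n10
[30] read 'd'  n10⇒n11
[31] read 'd'  n11⇒n12
[32] read 'c'  n12⇒n13  → match P2@[28:32],P5@[31:32]
[33] read 'd'  n13⇒n20 (fail-walked)
[34] read 'a'  n20⇒n1 (fail-walked)
[35] read 'c'  n1⇒n2
[36] read 'd'  n2⇒n3  → match P0@[34:36]
[37] read 'b'  n3⇒n0 (fail-walked)
[38] read 'c'  n0⇒n9
[39] read 'e'  n9⇒n10
[40] read 'a'  n10⇒n14 (fail-walked)
[41] read 'a'  n14⇒n15
[42] read 'e'  n15⇒n16
[43] read 'c'  n16⇒n17  → match P3@[39:43]
[44] read 'a'  n17⇒n1 (fail-walked)
[45] read 'c'  n1⇒n2
[46] read 'd'  n2⇒n3  → match P0@[44:46]
[47] read 'e'  n3⇒n4 (fail-walked)
[48] read 'a'  n4⇒n14
[49] read 'a'  n14⇒n15
[50] read 'e'  n15⇒n16
[51] read 'c'  n16⇒n17  → match P3@[47:51]
[52] read 'b'  n17⇒n0 (fail-walked)
[53] read 'e'  n0⇒n4
[54] read 'c'  n4⇒n9 (fail-walked)
[55] read 'd'  n9⇒n20 (fail-walked)

All matches (sorted): [[2,0],[6,5],[9,0],[12,0],[17,3],[19,5],[27,1],[32,2],[32,5],[36,0],[43,3],[46,0],[51,3]]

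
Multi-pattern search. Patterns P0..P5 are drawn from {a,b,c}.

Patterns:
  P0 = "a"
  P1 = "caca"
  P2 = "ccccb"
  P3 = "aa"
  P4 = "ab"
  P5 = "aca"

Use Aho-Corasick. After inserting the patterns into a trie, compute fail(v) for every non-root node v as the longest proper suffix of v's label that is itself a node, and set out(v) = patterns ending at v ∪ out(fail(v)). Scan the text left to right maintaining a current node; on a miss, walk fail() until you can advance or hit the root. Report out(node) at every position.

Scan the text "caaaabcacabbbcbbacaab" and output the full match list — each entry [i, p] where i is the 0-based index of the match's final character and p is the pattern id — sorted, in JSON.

Construct AC machine:
Trie nodes:
  n0 'ε': a→1 c→2
  n1 'a': a→10 b→11 c→12  [P0 ends]
  n2 'c': a→3 c→6
  n3 'ca': c→4
  n4 'cac': a→5
  n5 'caca': ·  [P1 ends]
  n6 'cc': c→7
  n7 'ccc': c→8
  n8 'cccc': b→9
  n9 'ccccb': ·  [P2 ends]
  n10 'aa': ·  [P3 ends]
  n11 'ab': ·  [P4 ends]
  n12 'ac': a→13
  n13 'aca': ·  [P5 ends]

BFS fail/out derivation:
  fail(1) 'a': from fail(0)=0 chase 'a': 0 ⇒ 0;  out={0}∪out(0)={0}
  fail(2) 'c': from fail(0)=0 chase 'c': 0 ⇒ 0;  out=∅∪out(0)=∅
  fail(3) 'ca': from fail(2)=0 chase 'a': 0 ⇒ 1;  out=∅∪out(1)={0}
  fail(6) 'cc': from fail(2)=0 chase 'c': 0 ⇒ 2;  out=∅∪out(2)=∅
  fail(10) 'aa': from fail(1)=0 chase 'a': 0 ⇒ 1;  out={3}∪out(1)={0,3}
  fail(11) 'ab': from fail(1)=0 chase 'b': 0 ⇒ 0;  out={4}∪out(0)={4}
  fail(12) 'ac': from fail(1)=0 chase 'c': 0 ⇒ 2;  out=∅∪out(2)=∅
  fail(4) 'cac': from fail(3)=1 chase 'c': 1 ⇒ 12;  out=∅∪out(12)=∅
  fail(7) 'ccc': from fail(6)=2 chase 'c': 2 ⇒ 6;  out=∅∪out(6)=∅
  fail(13) 'aca': from fail(12)=2 chase 'a': 2 ⇒ 3;  out={5}∪out(3)={0,5}
  fail(5) 'caca': from fail(4)=12 chase 'a': 12 ⇒ 13;  out={1}∪out(13)={0,1,5}
  fail(8) 'cccc': from fail(7)=6 chase 'c': 6 ⇒ 7;  out=∅∪out(7)=∅
  fail(9) 'ccccb': from fail(8)=7 chase 'b': 7→6→2→0 ⇒ 0;  out={2}∪out(0)={2}

Run:
pos 0 'c': at 2
pos 1 'a': at 3  → match P0@[1:1]
pos 2 'a': at 10 (fail-walked)  → match P0@[2:2],P3@[1:2]
pos 3 'a': at 10 (fail-walked)  → match P0@[3:3],P3@[2:3]
pos 4 'a': at 10 (fail-walked)  → match P0@[4:4],P3@[3:4]
pos 5 'b': at 11 (fail-walked)  → match P4@[4:5]
pos 6 'c': at 2 (fail-walked)
pos 7 'a': at 3  → match P0@[7:7]
pos 8 'c': at 4
pos 9 'a': at 5  → match P0@[9:9],P1@[6:9],P5@[7:9]
pos 10 'b': at 11 (fail-walked)  → match P4@[9:10]
pos 11 'b': at 0 (fail-walked)
pos 12 'b': at 0
pos 13 'c': at 2
pos 14 'b': at 0 (fail-walked)
pos 15 'b': at 0
pos 16 'a': at 1  → match P0@[16:16]
pos 17 'c': at 12
pos 18 'a': at 13  → match P0@[18:18],P5@[16:18]
pos 19 'a': at 10 (fail-walked)  → match P0@[19:19],P3@[18:19]
pos 20 'b': at 11 (fail-walked)  → match P4@[19:20]

Result: [[1,0],[2,0],[2,3],[3,0],[3,3],[4,0],[4,3],[5,4],[7,0],[9,0],[9,1],[9,5],[10,4],[16,0],[18,0],[18,5],[19,0],[19,3],[20,4]]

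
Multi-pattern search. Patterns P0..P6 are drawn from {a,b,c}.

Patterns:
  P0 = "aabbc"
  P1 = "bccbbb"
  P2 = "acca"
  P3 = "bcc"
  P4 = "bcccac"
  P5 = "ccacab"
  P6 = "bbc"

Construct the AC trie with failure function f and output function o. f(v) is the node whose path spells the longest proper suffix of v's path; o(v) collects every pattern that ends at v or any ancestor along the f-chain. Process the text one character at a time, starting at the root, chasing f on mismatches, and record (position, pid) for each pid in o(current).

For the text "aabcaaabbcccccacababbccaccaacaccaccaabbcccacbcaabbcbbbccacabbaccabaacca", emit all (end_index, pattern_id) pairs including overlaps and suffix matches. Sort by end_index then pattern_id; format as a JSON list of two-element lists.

Build:
Trie nodes:
  0='ε' goto a→1 b→6 c→18
  1='a' goto a→2 c→12
  2='aa' goto b→3
  3='aab' goto b→4
  4='aabb' goto c→5
  5='aabbc' goto ·  [P0 ends]
  6='b' goto b→24 c→7
  7='bc' goto c→8
  8='bcc' goto b→9 c→15  [P3 ends]
  9='bccb' goto b→10
  10='bccbb' goto b→11
  11='bccbbb' goto ·  [P1 ends]
  12='ac' goto c→13
  13='acc' goto a→14
  14='acca' goto ·  [P2 ends]
  15='bccc' goto a→16
  16='bccca' goto c→17
  17='bcccac' goto ·  [P4 ends]
  18='c' goto c→19
  19='cc' goto a→20
  20='cca' goto c→21
  21='ccac' goto a→22
  22='ccaca' goto b→23
  23='ccacab' goto ·  [P5 ends]
  24='bb' goto c→25
  25='bbc' goto ·  [P6 ends]

BFS fail/out derivation:
  fail(1) 'a': from fail(0)=0 chase 'a': 0 ⇒ 0;  out=∅∪out(0)=∅
  fail(6) 'b': from fail(0)=0 chase 'b': 0 ⇒ 0;  out=∅∪out(0)=∅
  fail(18) 'c': from fail(0)=0 chase 'c': 0 ⇒ 0;  out=∅∪out(0)=∅
  fail(2) 'aa': from fail(1)=0 chase 'a': 0 ⇒ 1;  out=∅∪out(1)=∅
  fail(7) 'bc': from fail(6)=0 chase 'c': 0 ⇒ 18;  out=∅∪out(18)=∅
  fail(12) 'ac': from fail(1)=0 chase 'c': 0 ⇒ 18;  out=∅∪out(18)=∅
  fail(19) 'cc': from fail(18)=0 chase 'c': 0 ⇒ 18;  out=∅∪out(18)=∅
  fail(24) 'bb': from fail(6)=0 chase 'b': 0 ⇒ 6;  out=∅∪out(6)=∅
  fail(3) 'aab': from fail(2)=1 chase 'b': 1→0 ⇒ 6;  out=∅∪out(6)=∅
  fail(8) 'bcc': from fail(7)=18 chase 'c': 18 ⇒ 19;  out={3}∪out(19)={3}
  fail(13) 'acc': from fail(12)=18 chase 'c': 18 ⇒ 19;  out=∅∪out(19)=∅
  fail(20) 'cca': from fail(19)=18 chase 'a': 18→0 ⇒ 1;  out=∅∪out(1)=∅
  fail(25) 'bbc': from fail(24)=6 chase 'c': 6 ⇒ 7;  out={6}∪out(7)={6}
  fail(4) 'aabb': from fail(3)=6 chase 'b': 6 ⇒ 24;  out=∅∪out(24)=∅
  fail(9) 'bccb': from fail(8)=19 chase 'b': 19→18→0 ⇒ 6;  out=∅∪out(6)=∅
  fail(14) 'acca': from fail(13)=19 chase 'a': 19 ⇒ 20;  out={2}∪out(20)={2}
  fail(15) 'bccc': from fail(8)=19 chase 'c': 19→18 ⇒ 19;  out=∅∪out(19)=∅
  fail(21) 'ccac': from fail(20)=1 chase 'c': 1 ⇒ 12;  out=∅∪out(12)=∅
  fail(5) 'aabbc': from fail(4)=24 chase 'c': 24 ⇒ 25;  out={0}∪out(25)={0,6}
  fail(10) 'bccbb': from fail(9)=6 chase 'b': 6 ⇒ 24;  out=∅∪out(24)=∅
  fail(16) 'bccca': from fail(15)=19 chase 'a': 19 ⇒ 20;  out=∅∪out(20)=∅
  fail(22) 'ccaca': from fail(21)=12 chase 'a': 12→18→0 ⇒ 1;  out=∅∪out(1)=∅
  fail(11) 'bccbbb': from fail(10)=24 chase 'b': 24→6 ⇒ 24;  out={1}∪out(24)={1}
  fail(17) 'bcccac': from fail(16)=20 chase 'c': 20 ⇒ 21;  out={4}∪out(21)={4}
  fail(23) 'ccacab': from fail(22)=1 chase 'b': 1→0 ⇒ 6;  out={5}∪out(6)={5}

Text stream:
i=0 'a': node 0→1
i=1 'a': node 1→2
i=2 'b': node 2→3
i=3 'c': node 3→7 ·f
i=4 'a': node 7→1 ·f
i=5 'a': node 1→2
i=6 'a': node 2→2 ·f
i=7 'b': node 2→3
i=8 'b': node 3→4
i=9 'c': node 4→5  ** P0@[5:9],P6@[7:9]
i=10 'c': node 5→8 ·f  ** P3@[8:10]
i=11 'c': node 8→15
i=12 'c': node 15→19 ·f
i=13 'c': node 19→19 ·f
i=14 'a': node 19→20
i=15 'c': node 20→21
i=16 'a': node 21→22
i=17 'b': node 22→23  ** P5@[12:17]
i=18 'a': node 23→1 ·f
i=19 'b': node 1→6 ·f
i=20 'b': node 6→24
i=21 'c': node 24→25  ** P6@[19:21]
i=22 'c': node 25→8 ·f  ** P3@[20:22]
i=23 'a': node 8→20 ·f
i=24 'c': node 20→21
i=25 'c': node 21→13 ·f
i=26 'a': node 13→14  ** P2@[23:26]
i=27 'a': node 14→2 ·f
i=28 'c': node 2→12 ·f
i=29 'a': node 12→1 ·f
i=30 'c': node 1→12
i=31 'c': node 12→13
i=32 'a': node 13→14  ** P2@[29:32]
i=33 'c': node 14→21 ·f
i=34 'c': node 21→13 ·f
i=35 'a': node 13→14  ** P2@[32:35]
i=36 'a': node 14→2 ·f
i=37 'b': node 2→3
i=38 'b': node 3→4
i=39 'c': node 4→5  ** P0@[35:39],P6@[37:39]
i=40 'c': node 5→8 ·f  ** P3@[38:40]
i=41 'c': node 8→15
i=42 'a': node 15→16
i=43 'c': node 16→17  ** P4@[38:43]
i=44 'b': node 17→6 ·f
i=45 'c': node 6→7
i=46 'a': node 7→1 ·f
i=47 'a': node 1→2
i=48 'b': node 2→3
i=49 'b': node 3→4
i=50 'c': node 4→5  ** P0@[46:50],P6@[48:50]
i=51 'b': node 5→6 ·f
i=52 'b': node 6→24
i=53 'b': node 24→24 ·f
i=54 'c': node 24→25  ** P6@[52:54]
i=55 'c': node 25→8 ·f  ** P3@[53:55]
i=56 'a': node 8→20 ·f
i=57 'c': node 20→21
i=58 'a': node 21→22
i=59 'b': node 22→23  ** P5@[54:59]
i=60 'b': node 23→24 ·f
i=61 'a': node 24→1 ·f
i=62 'c': node 1→12
i=63 'c': node 12→13
i=64 'a': node 13→14  ** P2@[61:64]
i=65 'b': node 14→6 ·f
i=66 'a': node 6→1 ·f
i=67 'a': node 1→2
i=68 'c': node 2→12 ·f
i=69 'c': node 12→13
i=70 'a': node 13→14  ** P2@[67:70]

All matches (sorted): [[9,0],[9,6],[10,3],[17,5],[21,6],[22,3],[26,2],[32,2],[35,2],[39,0],[39,6],[40,3],[43,4],[50,0],[50,6],[54,6],[55,3],[59,5],[64,2],[70,2]]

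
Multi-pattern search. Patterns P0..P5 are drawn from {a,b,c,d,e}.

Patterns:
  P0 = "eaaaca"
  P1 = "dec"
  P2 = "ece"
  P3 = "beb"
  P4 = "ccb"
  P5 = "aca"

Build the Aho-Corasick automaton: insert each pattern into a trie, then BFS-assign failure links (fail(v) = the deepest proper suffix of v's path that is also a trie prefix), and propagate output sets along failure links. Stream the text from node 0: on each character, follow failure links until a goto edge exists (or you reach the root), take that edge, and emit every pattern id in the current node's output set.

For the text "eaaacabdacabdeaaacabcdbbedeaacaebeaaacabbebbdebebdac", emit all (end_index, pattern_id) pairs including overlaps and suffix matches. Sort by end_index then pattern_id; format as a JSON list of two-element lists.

Build automaton:
Trie nodes:
  0='ε' goto a→18 b→12 c→15 d→7 e→1
  1='e' goto a→2 c→10
  2='ea' goto a→3
  3='eaa' goto a→4
  4='eaaa' goto c→5
  5='eaaac' goto a→6
  6='eaaaca' goto ·  ←P0
  7='d' goto e→8
  8='de' goto c→9
  9='dec' goto ·  ←P1
  10='ec' goto e→11
  11='ece' goto ·  ←P2
  12='b' goto e→13
  13='be' goto b→14
  14='beb' goto ·  ←P3
  15='c' goto c→16
  16='cc' goto b→17
  17='ccb' goto ·  ←P4
  18='a' goto c→19
  19='ac' goto a→20
  20='aca' goto ·  ←P5

Failure links (BFS by depth):
  n1('e'): parent n0 fail=0; on 'e' 0 → fail=0;  out ∅∪∅=∅
  n7('d'): parent n0 fail=0; on 'd' 0 → fail=0;  out ∅∪∅=∅
  n12('b'): parent n0 fail=0; on 'b' 0 → fail=0;  out ∅∪∅=∅
  n15('c'): parent n0 fail=0; on 'c' 0 → fail=0;  out ∅∪∅=∅
  n18('a'): parent n0 fail=0; on 'a' 0 → fail=0;  out ∅∪∅=∅
  n2('ea'): parent n1 fail=0; on 'a' 0 → fail=18;  out ∅∪∅=∅
  n8('de'): parent n7 fail=0; on 'e' 0 → fail=1;  out ∅∪∅=∅
  n10('ec'): parent n1 fail=0; on 'c' 0 → fail=15;  out ∅∪∅=∅
  n13('be'): parent n12 fail=0; on 'e' 0 → fail=1;  out ∅∪∅=∅
  n16('cc'): parent n15 fail=0; on 'c' 0 → fail=15;  out ∅∪∅=∅
  n19('ac'): parent n18 fail=0; on 'c' 0 → fail=15;  out ∅∪∅=∅
  n3('eaa'): parent n2 fail=18; on 'a' 18→0 → fail=18;  out ∅∪∅=∅
  n9('dec'): parent n8 fail=1; on 'c' 1 → fail=10;  out {1}∪∅={1}
  n11('ece'): parent n10 fail=15; on 'e' 15→0 → fail=1;  out {2}∪∅={2}
  n14('beb'): parent n13 fail=1; on 'b' 1→0 → fail=12;  out {3}∪∅={3}
  n17('ccb'): parent n16 fail=15; on 'b' 15→0 → fail=12;  out {4}∪∅={4}
  n20('aca'): parent n19 fail=15; on 'a' 15→0 → fail=18;  out {5}∪∅={5}
  n4('eaaa'): parent n3 fail=18; on 'a' 18→0 → fail=18;  out ∅∪∅=∅
  n5('eaaac'): parent n4 fail=18; on 'c' 18 → fail=19;  out ∅∪∅=∅
  n6('eaaaca'): parent n5 fail=19; on 'a' 19 → fail=20;  out {0}∪{5}={0,5}

Scan:
[0] read 'e'  n0⇒n1
[1] read 'a'  n1⇒n2
[2] read 'a'  n2⇒n3
[3] read 'a'  n3⇒n4
[4] read 'c'  n4⇒n5
[5] read 'a'  n5⇒n6  → match P0@[0:5],P5@[3:5]
[6] read 'b'  n6⇒n12 (fail-walked)
[7] read 'd'  n12⇒n7 (fail-walked)
[8] read 'a'  n7⇒n18 (fail-walked)
[9] read 'c'  n18⇒n19
[10] read 'a'  n19⇒n20  → match P5@[8:10]
[11] read 'b'  n20⇒n12 (fail-walked)
[12] read 'd'  n12⇒n7 (fail-walked)
[13] read 'e'  n7⇒n8
[14] read 'a'  n8⇒n2 (fail-walked)
[15] read 'a'  n2⇒n3
[16] read 'a'  n3⇒n4
[17] read 'c'  n4⇒n5
[18] read 'a'  n5⇒n6  → match P0@[13:18],P5@[16:18]
[19] read 'b'  n6⇒n12 (fail-walked)
[20] read 'c'  n12⇒n15 (fail-walked)
[21] read 'd'  n15⇒n7 (fail-walked)
[22] read 'b'  n7⇒n12 (fail-walked)
[23] read 'b'  n12⇒n12 (fail-walked)
[24] read 'e'  n12⇒n13
[25] read 'd'  n13⇒n7 (fail-walked)
[26] read 'e'  n7⇒n8
[27] read 'a'  n8⇒n2 (fail-walked)
[28] read 'a'  n2⇒n3
[29] read 'c'  n3⇒n19 (fail-walked)
[30] read 'a'  n19⇒n20  → match P5@[28:30]
[31] read 'e'  n20⇒n1 (fail-walked)
[32] read 'b'  n1⇒n12 (fail-walked)
[33] read 'e'  n12⇒n13
[34] read 'a'  n13⇒n2 (fail-walked)
[35] read 'a'  n2⇒n3
[36] read 'a'  n3⇒n4
[37] read 'c'  n4⇒n5
[38] read 'a'  n5⇒n6  → match P0@[33:38],P5@[36:38]
[39] read 'b'  n6⇒n12 (fail-walked)
[40] read 'b'  n12⇒n12 (fail-walked)
[41] read 'e'  n12⇒n13
[42] read 'b'  n13⇒n14  → match P3@[40:42]
[43] read 'b'  n14⇒n12 (fail-walked)
[44] read 'd'  n12⇒n7 (fail-walked)
[45] read 'e'  n7⇒n8
[46] read 'b'  n8⇒n12 (fail-walked)
[47] read 'e'  n12⇒n13
[48] read 'b'  n13⇒n14  → match P3@[46:48]
[49] read 'd'  n14⇒n7 (fail-walked)
[50] read 'a'  n7⇒n18 (fail-walked)
[51] read 'c'  n18⇒n19

Matches: [[5,0],[5,5],[10,5],[18,0],[18,5],[30,5],[38,0],[38,5],[42,3],[48,3]]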